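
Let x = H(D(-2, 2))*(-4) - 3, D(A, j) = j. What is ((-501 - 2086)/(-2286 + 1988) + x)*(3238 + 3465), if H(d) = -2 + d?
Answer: 11348179/298 ≈ 38081.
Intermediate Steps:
x = -3 (x = (-2 + 2)*(-4) - 3 = 0*(-4) - 3 = 0 - 3 = -3)
((-501 - 2086)/(-2286 + 1988) + x)*(3238 + 3465) = ((-501 - 2086)/(-2286 + 1988) - 3)*(3238 + 3465) = (-2587/(-298) - 3)*6703 = (-2587*(-1/298) - 3)*6703 = (2587/298 - 3)*6703 = (1693/298)*6703 = 11348179/298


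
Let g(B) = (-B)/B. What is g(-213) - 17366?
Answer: -17367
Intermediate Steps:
g(B) = -1
g(-213) - 17366 = -1 - 17366 = -17367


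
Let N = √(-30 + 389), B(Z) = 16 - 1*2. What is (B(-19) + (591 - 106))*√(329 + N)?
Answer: 499*√(329 + √359) ≈ 9308.0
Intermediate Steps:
B(Z) = 14 (B(Z) = 16 - 2 = 14)
N = √359 ≈ 18.947
(B(-19) + (591 - 106))*√(329 + N) = (14 + (591 - 106))*√(329 + √359) = (14 + 485)*√(329 + √359) = 499*√(329 + √359)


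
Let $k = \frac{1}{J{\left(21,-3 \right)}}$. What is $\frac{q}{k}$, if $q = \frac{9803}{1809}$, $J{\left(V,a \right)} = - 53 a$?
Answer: $\frac{519559}{603} \approx 861.62$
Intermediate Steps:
$q = \frac{9803}{1809}$ ($q = 9803 \cdot \frac{1}{1809} = \frac{9803}{1809} \approx 5.419$)
$k = \frac{1}{159}$ ($k = \frac{1}{\left(-53\right) \left(-3\right)} = \frac{1}{159} \approx 0.0062893$)
$\frac{q}{k} = \frac{9803 \frac{1}{\frac{1}{159}}}{1809} = \frac{9803}{1809} \cdot 159 = \frac{519559}{603}$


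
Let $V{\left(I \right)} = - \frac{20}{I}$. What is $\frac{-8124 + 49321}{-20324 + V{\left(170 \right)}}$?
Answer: $- \frac{700349}{345510} \approx -2.027$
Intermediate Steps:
$\frac{-8124 + 49321}{-20324 + V{\left(170 \right)}} = \frac{-8124 + 49321}{-20324 - \frac{20}{170}} = \frac{41197}{-20324 - \frac{2}{17}} = \frac{41197}{- \frac{345510}{17}} = 41197 \left(- \frac{17}{345510}\right) = - \frac{700349}{345510}$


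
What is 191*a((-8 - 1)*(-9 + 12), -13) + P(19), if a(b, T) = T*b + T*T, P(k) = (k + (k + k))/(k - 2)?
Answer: 1688497/17 ≈ 99323.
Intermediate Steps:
P(k) = 3*k/(-2 + k) (P(k) = (k + 2*k)/(-2 + k) = (3*k)/(-2 + k) = 3*k/(-2 + k))
a(b, T) = T² + T*b (a(b, T) = T*b + T² = T² + T*b)
191*a((-8 - 1)*(-9 + 12), -13) + P(19) = 191*(-13*(-13 + (-8 - 1)*(-9 + 12))) + 3*19/(-2 + 19) = 191*(-13*(-13 - 9*3)) + 3*19/17 = 191*(-13*(-13 - 27)) + 3*19*(1/17) = 191*(-13*(-40)) + 57/17 = 191*520 + 57/17 = 99320 + 57/17 = 1688497/17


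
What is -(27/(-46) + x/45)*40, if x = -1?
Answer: 5044/207 ≈ 24.367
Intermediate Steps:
-(27/(-46) + x/45)*40 = -(27/(-46) - 1/45)*40 = -(27*(-1/46) - 1*1/45)*40 = -(-27/46 - 1/45)*40 = -(-1261)*40/2070 = -1*(-5044/207) = 5044/207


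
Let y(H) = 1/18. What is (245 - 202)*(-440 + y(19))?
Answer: -340517/18 ≈ -18918.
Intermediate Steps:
y(H) = 1/18
(245 - 202)*(-440 + y(19)) = (245 - 202)*(-440 + 1/18) = 43*(-7919/18) = -340517/18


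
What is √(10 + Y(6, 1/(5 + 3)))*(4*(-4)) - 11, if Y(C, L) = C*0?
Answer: -11 - 16*√10 ≈ -61.596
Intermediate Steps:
Y(C, L) = 0
√(10 + Y(6, 1/(5 + 3)))*(4*(-4)) - 11 = √(10 + 0)*(4*(-4)) - 11 = √10*(-16) - 11 = -16*√10 - 11 = -11 - 16*√10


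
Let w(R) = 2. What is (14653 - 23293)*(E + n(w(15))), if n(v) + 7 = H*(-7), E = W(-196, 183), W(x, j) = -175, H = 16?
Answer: 2540160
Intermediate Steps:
E = -175
n(v) = -119 (n(v) = -7 + 16*(-7) = -7 - 112 = -119)
(14653 - 23293)*(E + n(w(15))) = (14653 - 23293)*(-175 - 119) = -8640*(-294) = 2540160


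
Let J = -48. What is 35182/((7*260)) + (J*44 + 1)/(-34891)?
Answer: 87955513/4535830 ≈ 19.391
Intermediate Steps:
35182/((7*260)) + (J*44 + 1)/(-34891) = 35182/((7*260)) + (-48*44 + 1)/(-34891) = 35182/1820 + (-2112 + 1)*(-1/34891) = 35182*(1/1820) - 2111*(-1/34891) = 2513/130 + 2111/34891 = 87955513/4535830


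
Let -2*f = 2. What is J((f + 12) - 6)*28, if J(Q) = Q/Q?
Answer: 28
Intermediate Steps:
f = -1 (f = -½*2 = -1)
J(Q) = 1
J((f + 12) - 6)*28 = 1*28 = 28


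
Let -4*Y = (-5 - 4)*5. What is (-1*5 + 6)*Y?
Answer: 45/4 ≈ 11.250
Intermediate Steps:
Y = 45/4 (Y = -(-5 - 4)*5/4 = -(-9)*5/4 = -¼*(-45) = 45/4 ≈ 11.250)
(-1*5 + 6)*Y = (-1*5 + 6)*(45/4) = (-5 + 6)*(45/4) = 1*(45/4) = 45/4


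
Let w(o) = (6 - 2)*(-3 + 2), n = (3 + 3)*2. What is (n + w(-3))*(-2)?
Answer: -16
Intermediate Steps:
n = 12 (n = 6*2 = 12)
w(o) = -4 (w(o) = 4*(-1) = -4)
(n + w(-3))*(-2) = (12 - 4)*(-2) = 8*(-2) = -16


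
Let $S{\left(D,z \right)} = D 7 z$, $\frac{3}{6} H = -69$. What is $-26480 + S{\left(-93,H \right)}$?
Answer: $63358$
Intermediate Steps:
$H = -138$ ($H = 2 \left(-69\right) = -138$)
$S{\left(D,z \right)} = 7 D z$
$-26480 + S{\left(-93,H \right)} = -26480 + 7 \left(-93\right) \left(-138\right) = -26480 + 89838 = 63358$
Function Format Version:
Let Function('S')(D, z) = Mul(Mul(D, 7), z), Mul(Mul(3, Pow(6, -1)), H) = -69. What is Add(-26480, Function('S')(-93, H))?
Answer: 63358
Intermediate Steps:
H = -138 (H = Mul(2, -69) = -138)
Function('S')(D, z) = Mul(7, D, z) (Function('S')(D, z) = Mul(Mul(7, D), z) = Mul(7, D, z))
Add(-26480, Function('S')(-93, H)) = Add(-26480, Mul(7, -93, -138)) = Add(-26480, 89838) = 63358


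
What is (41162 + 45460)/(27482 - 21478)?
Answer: 43311/3002 ≈ 14.427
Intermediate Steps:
(41162 + 45460)/(27482 - 21478) = 86622/6004 = 86622*(1/6004) = 43311/3002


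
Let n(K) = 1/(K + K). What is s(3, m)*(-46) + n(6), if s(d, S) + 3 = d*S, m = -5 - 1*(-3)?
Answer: 4969/12 ≈ 414.08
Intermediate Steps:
m = -2 (m = -5 + 3 = -2)
s(d, S) = -3 + S*d (s(d, S) = -3 + d*S = -3 + S*d)
n(K) = 1/(2*K)
s(3, m)*(-46) + n(6) = (-3 - 2*3)*(-46) + (1/2)/6 = (-3 - 6)*(-46) + (1/2)*(1/6) = -9*(-46) + 1/12 = 414 + 1/12 = 4969/12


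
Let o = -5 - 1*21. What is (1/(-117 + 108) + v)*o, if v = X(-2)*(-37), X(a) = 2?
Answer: 17342/9 ≈ 1926.9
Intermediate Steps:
o = -26 (o = -5 - 21 = -26)
v = -74 (v = 2*(-37) = -74)
(1/(-117 + 108) + v)*o = (1/(-117 + 108) - 74)*(-26) = (1/(-9) - 74)*(-26) = (-⅑ - 74)*(-26) = -667/9*(-26) = 17342/9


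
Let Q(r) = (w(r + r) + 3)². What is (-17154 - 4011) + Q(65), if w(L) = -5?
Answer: -21161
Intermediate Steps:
Q(r) = 4 (Q(r) = (-5 + 3)² = (-2)² = 4)
(-17154 - 4011) + Q(65) = (-17154 - 4011) + 4 = -21165 + 4 = -21161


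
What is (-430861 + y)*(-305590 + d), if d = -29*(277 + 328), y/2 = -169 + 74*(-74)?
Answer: 142874463385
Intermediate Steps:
y = -11290 (y = 2*(-169 + 74*(-74)) = 2*(-169 - 5476) = 2*(-5645) = -11290)
d = -17545 (d = -29*605 = -17545)
(-430861 + y)*(-305590 + d) = (-430861 - 11290)*(-305590 - 17545) = -442151*(-323135) = 142874463385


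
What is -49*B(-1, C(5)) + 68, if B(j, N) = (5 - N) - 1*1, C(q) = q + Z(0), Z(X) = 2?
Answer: 215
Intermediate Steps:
C(q) = 2 + q (C(q) = q + 2 = 2 + q)
B(j, N) = 4 - N (B(j, N) = (5 - N) - 1 = 4 - N)
-49*B(-1, C(5)) + 68 = -49*(4 - (2 + 5)) + 68 = -49*(4 - 1*7) + 68 = -49*(4 - 7) + 68 = -49*(-3) + 68 = 147 + 68 = 215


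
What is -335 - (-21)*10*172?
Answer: 35785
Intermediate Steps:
-335 - (-21)*10*172 = -335 - 3*(-70)*172 = -335 + 210*172 = -335 + 36120 = 35785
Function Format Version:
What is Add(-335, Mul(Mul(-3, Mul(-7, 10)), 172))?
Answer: 35785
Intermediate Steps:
Add(-335, Mul(Mul(-3, Mul(-7, 10)), 172)) = Add(-335, Mul(Mul(-3, -70), 172)) = Add(-335, Mul(210, 172)) = Add(-335, 36120) = 35785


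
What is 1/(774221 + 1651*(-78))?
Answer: 1/645443 ≈ 1.5493e-6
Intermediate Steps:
1/(774221 + 1651*(-78)) = 1/(774221 - 128778) = 1/645443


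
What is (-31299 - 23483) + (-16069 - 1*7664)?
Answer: -78515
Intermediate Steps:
(-31299 - 23483) + (-16069 - 1*7664) = -54782 + (-16069 - 7664) = -54782 - 23733 = -78515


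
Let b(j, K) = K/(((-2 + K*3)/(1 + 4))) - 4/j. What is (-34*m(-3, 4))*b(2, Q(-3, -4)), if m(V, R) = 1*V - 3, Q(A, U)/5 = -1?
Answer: -108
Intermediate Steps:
Q(A, U) = -5 (Q(A, U) = 5*(-1) = -5)
m(V, R) = -3 + V (m(V, R) = V - 3 = -3 + V)
b(j, K) = -4/j + K/(-⅖ + 3*K/5) (b(j, K) = K/(((-2 + 3*K)/5)) - 4/j = K/(((-2 + 3*K)*(⅕))) - 4/j = K/(-⅖ + 3*K/5) - 4/j = -4/j + K/(-⅖ + 3*K/5))
(-34*m(-3, 4))*b(2, Q(-3, -4)) = (-34*(-3 - 3))*((8 - 12*(-5) + 5*(-5)*2)/(2*(-2 + 3*(-5)))) = (-34*(-6))*((8 + 60 - 50)/(2*(-2 - 15))) = 204*((½)*18/(-17)) = 204*((½)*(-1/17)*18) = 204*(-9/17) = -108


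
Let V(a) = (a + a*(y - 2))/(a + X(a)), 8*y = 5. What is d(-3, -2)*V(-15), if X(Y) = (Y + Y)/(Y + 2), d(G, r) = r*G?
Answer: -117/44 ≈ -2.6591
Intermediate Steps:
y = 5/8 (y = (⅛)*5 = 5/8 ≈ 0.62500)
d(G, r) = G*r
X(Y) = 2*Y/(2 + Y) (X(Y) = (2*Y)/(2 + Y) = 2*Y/(2 + Y))
V(a) = -3*a/(8*(a + 2*a/(2 + a))) (V(a) = (a + a*(5/8 - 2))/(a + 2*a/(2 + a)) = (a + a*(-11/8))/(a + 2*a/(2 + a)) = (a - 11*a/8)/(a + 2*a/(2 + a)) = (-3*a/8)/(a + 2*a/(2 + a)) = -3*a/(8*(a + 2*a/(2 + a))))
d(-3, -2)*V(-15) = (-3*(-2))*(-(6 + 3*(-15))/(32 + 8*(-15))) = 6*(-(6 - 45)/(32 - 120)) = 6*(-1*(-39)/(-88)) = 6*(-1*(-1/88)*(-39)) = 6*(-39/88) = -117/44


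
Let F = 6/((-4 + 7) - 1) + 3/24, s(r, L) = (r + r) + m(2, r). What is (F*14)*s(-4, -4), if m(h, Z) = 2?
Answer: -525/2 ≈ -262.50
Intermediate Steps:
s(r, L) = 2 + 2*r (s(r, L) = (r + r) + 2 = 2*r + 2 = 2 + 2*r)
F = 25/8 (F = 6/(3 - 1) + 3*(1/24) = 6/2 + 1/8 = 6*(1/2) + 1/8 = 3 + 1/8 = 25/8 ≈ 3.1250)
(F*14)*s(-4, -4) = ((25/8)*14)*(2 + 2*(-4)) = 175*(2 - 8)/4 = (175/4)*(-6) = -525/2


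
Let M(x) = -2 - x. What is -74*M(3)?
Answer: 370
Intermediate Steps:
-74*M(3) = -74*(-2 - 1*3) = -74*(-2 - 3) = -74*(-5) = 370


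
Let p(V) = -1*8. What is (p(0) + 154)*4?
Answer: 584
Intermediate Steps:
p(V) = -8
(p(0) + 154)*4 = (-8 + 154)*4 = 146*4 = 584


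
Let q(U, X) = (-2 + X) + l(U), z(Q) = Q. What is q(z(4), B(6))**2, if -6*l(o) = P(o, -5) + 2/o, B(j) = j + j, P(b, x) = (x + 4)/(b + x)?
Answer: 1521/16 ≈ 95.063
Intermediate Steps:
P(b, x) = (4 + x)/(b + x)
B(j) = 2*j
l(o) = -1/(3*o) + 1/(6*(-5 + o)) (l(o) = -((4 - 5)/(o - 5) + 2/o)/6 = -(-1/(-5 + o) + 2/o)/6 = -1/(3*o) + 1/(6*(-5 + o)))
q(U, X) = -2 + X + (10 - U)/(6*U*(-5 + U)) (q(U, X) = (-2 + X) + (10 - U)/(6*U*(-5 + U)) = -2 + X + (10 - U)/(6*U*(-5 + U)))
q(z(4), B(6))**2 = ((1/6)*(10 - 1*4 + 6*4*(-5 + 4)*(-2 + 2*6))/(4*(-5 + 4)))**2 = ((1/6)*(1/4)*(10 - 4 + 6*4*(-1)*(-2 + 12))/(-1))**2 = ((1/6)*(1/4)*(-1)*(10 - 4 + 6*4*(-1)*10))**2 = ((1/6)*(1/4)*(-1)*(10 - 4 - 240))**2 = ((1/6)*(1/4)*(-1)*(-234))**2 = (39/4)**2 = 1521/16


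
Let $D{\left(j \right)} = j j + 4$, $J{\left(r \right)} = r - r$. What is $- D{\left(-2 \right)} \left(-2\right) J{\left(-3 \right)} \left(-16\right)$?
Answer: $0$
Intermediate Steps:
$J{\left(r \right)} = 0$
$D{\left(j \right)} = 4 + j^{2}$ ($D{\left(j \right)} = j^{2} + 4 = 4 + j^{2}$)
$- D{\left(-2 \right)} \left(-2\right) J{\left(-3 \right)} \left(-16\right) = - (4 + \left(-2\right)^{2}) \left(-2\right) 0 \left(-16\right) = - (4 + 4) \left(-2\right) 0 \left(-16\right) = \left(-1\right) 8 \left(-2\right) 0 \left(-16\right) = \left(-8\right) \left(-2\right) 0 \left(-16\right) = 16 \cdot 0 \left(-16\right) = 0 \left(-16\right) = 0$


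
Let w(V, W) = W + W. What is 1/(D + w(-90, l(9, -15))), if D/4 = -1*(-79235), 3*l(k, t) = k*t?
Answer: 1/316850 ≈ 3.1561e-6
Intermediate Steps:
l(k, t) = k*t/3 (l(k, t) = (k*t)/3 = k*t/3)
w(V, W) = 2*W
D = 316940 (D = 4*(-1*(-79235)) = 4*79235 = 316940)
1/(D + w(-90, l(9, -15))) = 1/(316940 + 2*((⅓)*9*(-15))) = 1/(316940 + 2*(-45)) = 1/(316940 - 90) = 1/316850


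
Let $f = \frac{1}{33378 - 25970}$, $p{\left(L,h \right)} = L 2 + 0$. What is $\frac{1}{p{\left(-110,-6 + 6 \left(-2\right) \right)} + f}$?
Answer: $- \frac{7408}{1629759} \approx -0.0045455$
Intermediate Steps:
$p{\left(L,h \right)} = 2 L$ ($p{\left(L,h \right)} = 2 L + 0 = 2 L$)
$f = \frac{1}{7408} \approx 0.00013499$
$\frac{1}{p{\left(-110,-6 + 6 \left(-2\right) \right)} + f} = \frac{1}{2 \left(-110\right) + \frac{1}{7408}} = \frac{1}{-220 + \frac{1}{7408}} = \frac{1}{- \frac{1629759}{7408}} = - \frac{7408}{1629759}$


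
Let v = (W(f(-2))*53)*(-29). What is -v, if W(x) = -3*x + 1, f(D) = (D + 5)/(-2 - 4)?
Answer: 7685/2 ≈ 3842.5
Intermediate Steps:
f(D) = -⅚ - D/6 (f(D) = (5 + D)/(-6) = (5 + D)*(-⅙) = -⅚ - D/6)
W(x) = 1 - 3*x
v = -7685/2 (v = ((1 - 3*(-⅚ - ⅙*(-2)))*53)*(-29) = ((1 - 3*(-⅚ + ⅓))*53)*(-29) = ((1 - 3*(-½))*53)*(-29) = ((1 + 3/2)*53)*(-29) = ((5/2)*53)*(-29) = (265/2)*(-29) = -7685/2 ≈ -3842.5)
-v = -1*(-7685/2) = 7685/2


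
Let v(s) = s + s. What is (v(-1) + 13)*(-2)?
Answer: -22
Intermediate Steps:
v(s) = 2*s
(v(-1) + 13)*(-2) = (2*(-1) + 13)*(-2) = (-2 + 13)*(-2) = 11*(-2) = -22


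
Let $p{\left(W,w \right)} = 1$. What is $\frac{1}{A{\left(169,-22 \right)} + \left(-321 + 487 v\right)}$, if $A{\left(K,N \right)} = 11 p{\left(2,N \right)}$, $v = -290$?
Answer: $- \frac{1}{141540} \approx -7.0651 \cdot 10^{-6}$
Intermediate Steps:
$A{\left(K,N \right)} = 11$ ($A{\left(K,N \right)} = 11 \cdot 1 = 11$)
$\frac{1}{A{\left(169,-22 \right)} + \left(-321 + 487 v\right)} = \frac{1}{11 + \left(-321 + 487 \left(-290\right)\right)} = \frac{1}{11 - 141551} = \frac{1}{-141540} = - \frac{1}{141540}$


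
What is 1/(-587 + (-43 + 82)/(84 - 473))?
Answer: -389/228382 ≈ -0.0017033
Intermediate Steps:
1/(-587 + (-43 + 82)/(84 - 473)) = 1/(-587 + 39/(-389)) = 1/(-587 + 39*(-1/389)) = 1/(-587 - 39/389) = 1/(-228382/389) = -389/228382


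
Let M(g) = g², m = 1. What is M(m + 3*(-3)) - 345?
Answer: -281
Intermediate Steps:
M(m + 3*(-3)) - 345 = (1 + 3*(-3))² - 345 = (1 - 9)² - 345 = (-8)² - 345 = 64 - 345 = -281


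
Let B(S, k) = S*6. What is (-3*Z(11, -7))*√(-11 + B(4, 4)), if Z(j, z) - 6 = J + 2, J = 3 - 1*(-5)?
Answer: -48*√13 ≈ -173.07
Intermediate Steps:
B(S, k) = 6*S
J = 8 (J = 3 + 5 = 8)
Z(j, z) = 16 (Z(j, z) = 6 + (8 + 2) = 6 + 10 = 16)
(-3*Z(11, -7))*√(-11 + B(4, 4)) = (-3*16)*√(-11 + 6*4) = -48*√(-11 + 24) = -48*√13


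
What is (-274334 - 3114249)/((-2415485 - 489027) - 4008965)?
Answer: 3388583/6913477 ≈ 0.49014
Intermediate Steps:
(-274334 - 3114249)/((-2415485 - 489027) - 4008965) = -3388583/(-2904512 - 4008965) = -3388583/(-6913477) = -3388583*(-1/6913477) = 3388583/6913477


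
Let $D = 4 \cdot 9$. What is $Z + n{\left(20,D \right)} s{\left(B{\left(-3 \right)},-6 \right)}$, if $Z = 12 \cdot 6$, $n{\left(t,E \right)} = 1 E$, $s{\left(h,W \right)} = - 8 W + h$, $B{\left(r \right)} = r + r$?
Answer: $1584$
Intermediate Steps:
$B{\left(r \right)} = 2 r$
$s{\left(h,W \right)} = h - 8 W$
$D = 36$
$n{\left(t,E \right)} = E$
$Z = 72$
$Z + n{\left(20,D \right)} s{\left(B{\left(-3 \right)},-6 \right)} = 72 + 36 \left(2 \left(-3\right) - -48\right) = 72 + 36 \left(-6 + 48\right) = 72 + 36 \cdot 42 = 72 + 1512 = 1584$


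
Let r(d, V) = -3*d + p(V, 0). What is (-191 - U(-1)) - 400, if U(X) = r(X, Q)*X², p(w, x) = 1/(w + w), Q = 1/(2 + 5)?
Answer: -1195/2 ≈ -597.50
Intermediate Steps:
Q = ⅐ (Q = 1/7 = ⅐ ≈ 0.14286)
p(w, x) = 1/(2*w)
r(d, V) = 1/(2*V) - 3*d (r(d, V) = -3*d + 1/(2*V) = 1/(2*V) - 3*d)
U(X) = X²*(7/2 - 3*X) (U(X) = (1/(2*(⅐)) - 3*X)*X² = ((½)*7 - 3*X)*X² = (7/2 - 3*X)*X² = X²*(7/2 - 3*X))
(-191 - U(-1)) - 400 = (-191 - (-1)²*(7 - 6*(-1))/2) - 400 = (-191 - (7 + 6)/2) - 400 = (-191 - 13/2) - 400 = -395/2 - 400 = -1195/2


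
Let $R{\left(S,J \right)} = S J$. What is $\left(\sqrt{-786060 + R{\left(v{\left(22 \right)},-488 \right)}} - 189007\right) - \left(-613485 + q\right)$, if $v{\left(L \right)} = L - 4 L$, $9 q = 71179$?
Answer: $\frac{3749123}{9} + 2 i \sqrt{188463} \approx 4.1657 \cdot 10^{5} + 868.25 i$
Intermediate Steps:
$q = \frac{71179}{9}$ ($q = \frac{1}{9} \cdot 71179 = \frac{71179}{9} \approx 7908.8$)
$v{\left(L \right)} = - 3 L$
$R{\left(S,J \right)} = J S$
$\left(\sqrt{-786060 + R{\left(v{\left(22 \right)},-488 \right)}} - 189007\right) - \left(-613485 + q\right) = \left(\sqrt{-786060 - 488 \left(\left(-3\right) 22\right)} - 189007\right) + \left(371988 - \left(\left(\frac{71179}{9} - 83044\right) - 158453\right)\right) = \left(\sqrt{-786060 - -32208} - 189007\right) + \left(371988 - \left(- \frac{676217}{9} - 158453\right)\right) = \left(\sqrt{-786060 + 32208} - 189007\right) + \left(371988 - - \frac{2102294}{9}\right) = \left(\sqrt{-753852} - 189007\right) + \left(371988 + \frac{2102294}{9}\right) = \left(2 i \sqrt{188463} - 189007\right) + \frac{5450186}{9} = \left(-189007 + 2 i \sqrt{188463}\right) + \frac{5450186}{9} = \frac{3749123}{9} + 2 i \sqrt{188463}$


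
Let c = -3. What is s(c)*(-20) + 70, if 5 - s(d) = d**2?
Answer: 150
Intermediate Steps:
s(d) = 5 - d**2
s(c)*(-20) + 70 = (5 - 1*(-3)**2)*(-20) + 70 = (5 - 1*9)*(-20) + 70 = (5 - 9)*(-20) + 70 = -4*(-20) + 70 = 80 + 70 = 150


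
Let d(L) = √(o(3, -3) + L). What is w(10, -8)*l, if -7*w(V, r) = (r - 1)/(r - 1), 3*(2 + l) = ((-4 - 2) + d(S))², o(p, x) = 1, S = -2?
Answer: -29/21 + 4*I/7 ≈ -1.381 + 0.57143*I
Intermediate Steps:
d(L) = √(1 + L)
l = -2 + (-6 + I)²/3 (l = -2 + ((-4 - 2) + √(1 - 2))²/3 = -2 + (-6 + √(-1))²/3 = -2 + (-6 + I)²/3 ≈ 9.6667 - 4.0*I)
w(V, r) = -⅐ (w(V, r) = -(r - 1)/(7*(r - 1)) = -(-1 + r)/(7*(-1 + r)) = -⅐*1 = -⅐)
w(10, -8)*l = -(29/3 - 4*I)/7 = -29/21 + 4*I/7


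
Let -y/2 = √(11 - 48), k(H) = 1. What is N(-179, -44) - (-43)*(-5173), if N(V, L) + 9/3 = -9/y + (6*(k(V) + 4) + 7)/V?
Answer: -39817155/179 - 9*I*√37/74 ≈ -2.2244e+5 - 0.7398*I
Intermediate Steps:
y = -2*I*√37 (y = -2*√(11 - 48) = -2*I*√37 ≈ -12.166*I)
N(V, L) = -3 + 37/V - 9*I*√37/74 (N(V, L) = -3 + (-9*I*√37/74 + (6*(1 + 4) + 7)/V) = -3 + (-9*I*√37/74 + (6*5 + 7)/V) = -3 + (-9*I*√37/74 + (30 + 7)/V) = -3 + (-9*I*√37/74 + 37/V) = -3 + (37/V - 9*I*√37/74) = -3 + 37/V - 9*I*√37/74)
N(-179, -44) - (-43)*(-5173) = (-3 + 37/(-179) - 9*I*√37/74) - (-43)*(-5173) = (-3 + 37*(-1/179) - 9*I*√37/74) - 1*222439 = (-3 - 37/179 - 9*I*√37/74) - 222439 = (-574/179 - 9*I*√37/74) - 222439 = -39817155/179 - 9*I*√37/74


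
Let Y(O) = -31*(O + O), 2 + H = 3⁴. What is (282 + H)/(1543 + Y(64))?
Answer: -361/2425 ≈ -0.14887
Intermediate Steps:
H = 79 (H = -2 + 3⁴ = -2 + 81 = 79)
Y(O) = -62*O
(282 + H)/(1543 + Y(64)) = (282 + 79)/(1543 - 62*64) = 361/(1543 - 3968) = 361/(-2425) = 361*(-1/2425) = -361/2425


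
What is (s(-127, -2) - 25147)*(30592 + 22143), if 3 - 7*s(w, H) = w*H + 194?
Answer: -9306356390/7 ≈ -1.3295e+9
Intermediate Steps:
s(w, H) = -191/7 - H*w/7 (s(w, H) = 3/7 - (w*H + 194)/7 = 3/7 - (H*w + 194)/7 = 3/7 - (194 + H*w)/7 = 3/7 + (-194/7 - H*w/7) = -191/7 - H*w/7)
(s(-127, -2) - 25147)*(30592 + 22143) = ((-191/7 - ⅐*(-2)*(-127)) - 25147)*(30592 + 22143) = ((-191/7 - 254/7) - 25147)*52735 = (-445/7 - 25147)*52735 = -176474/7*52735 = -9306356390/7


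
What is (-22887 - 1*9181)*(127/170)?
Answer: -2036318/85 ≈ -23957.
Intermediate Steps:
(-22887 - 1*9181)*(127/170) = (-22887 - 9181)*(127*(1/170)) = -32068*127/170 = -2036318/85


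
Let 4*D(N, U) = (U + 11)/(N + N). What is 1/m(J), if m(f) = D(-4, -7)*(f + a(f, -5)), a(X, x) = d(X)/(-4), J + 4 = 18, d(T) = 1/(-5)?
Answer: -160/281 ≈ -0.56940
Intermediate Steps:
d(T) = -⅕
J = 14 (J = -4 + 18 = 14)
D(N, U) = (11 + U)/(8*N) (D(N, U) = ((U + 11)/(N + N))/4 = ((11 + U)/((2*N)))/4 = ((11 + U)*(1/(2*N)))/4 = ((11 + U)/(2*N))/4 = (11 + U)/(8*N))
a(X, x) = 1/20 (a(X, x) = -⅕/(-4) = -⅕*(-¼) = 1/20)
m(f) = -1/160 - f/8 (m(f) = ((⅛)*(11 - 7)/(-4))*(f + 1/20) = ((⅛)*(-¼)*4)*(1/20 + f) = -(1/20 + f)/8 = -1/160 - f/8)
1/m(J) = 1/(-1/160 - ⅛*14) = 1/(-1/160 - 7/4) = 1/(-281/160) = -160/281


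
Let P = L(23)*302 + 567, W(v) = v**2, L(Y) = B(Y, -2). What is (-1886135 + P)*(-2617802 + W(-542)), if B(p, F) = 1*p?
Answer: 4365988915636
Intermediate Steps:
B(p, F) = p
L(Y) = Y
P = 7513 (P = 23*302 + 567 = 6946 + 567 = 7513)
(-1886135 + P)*(-2617802 + W(-542)) = (-1886135 + 7513)*(-2617802 + (-542)**2) = -1878622*(-2617802 + 293764) = -1878622*(-2324038) = 4365988915636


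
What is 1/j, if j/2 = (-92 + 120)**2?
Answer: 1/1568 ≈ 0.00063775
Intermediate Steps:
j = 1568 (j = 2*(-92 + 120)**2 = 2*28**2 = 2*784 = 1568)
1/j = 1/1568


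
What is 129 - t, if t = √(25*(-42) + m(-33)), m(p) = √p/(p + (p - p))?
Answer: 129 - √(-1143450 - 33*I*√33)/33 ≈ 129.0 + 32.404*I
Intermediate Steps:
m(p) = p^(-½) (m(p) = √p/(p + 0) = √p/p = p^(-½))
t = √(-1050 - I*√33/33) (t = √(25*(-42) + (-33)^(-½)) = √(-1050 - I*√33/33) ≈ 0.0027 - 32.404*I)
129 - t = 129 - √(-1143450 - 33*I*√33)/33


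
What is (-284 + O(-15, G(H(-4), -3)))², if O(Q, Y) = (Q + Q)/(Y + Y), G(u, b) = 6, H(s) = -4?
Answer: 328329/4 ≈ 82082.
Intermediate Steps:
O(Q, Y) = Q/Y (O(Q, Y) = (2*Q)/((2*Y)) = (2*Q)*(1/(2*Y)) = Q/Y)
(-284 + O(-15, G(H(-4), -3)))² = (-284 - 15/6)² = (-284 - 15*⅙)² = (-284 - 5/2)² = (-573/2)² = 328329/4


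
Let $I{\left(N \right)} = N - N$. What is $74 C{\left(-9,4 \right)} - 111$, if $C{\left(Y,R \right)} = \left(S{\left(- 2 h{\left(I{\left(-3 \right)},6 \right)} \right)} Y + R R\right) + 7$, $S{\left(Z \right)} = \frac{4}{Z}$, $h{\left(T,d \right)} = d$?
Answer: $1813$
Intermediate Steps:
$I{\left(N \right)} = 0$
$C{\left(Y,R \right)} = 7 + R^{2} - \frac{Y}{3}$ ($C{\left(Y,R \right)} = \left(\frac{4}{\left(-2\right) 6} Y + R R\right) + 7 = \left(\frac{4}{-12} Y + R^{2}\right) + 7 = \left(4 \left(- \frac{1}{12}\right) Y + R^{2}\right) + 7 = \left(- \frac{Y}{3} + R^{2}\right) + 7 = \left(R^{2} - \frac{Y}{3}\right) + 7 = 7 + R^{2} - \frac{Y}{3}$)
$74 C{\left(-9,4 \right)} - 111 = 74 \left(7 + 4^{2} - -3\right) - 111 = 74 \left(7 + 16 + 3\right) - 111 = 74 \cdot 26 - 111 = 1924 - 111 = 1813$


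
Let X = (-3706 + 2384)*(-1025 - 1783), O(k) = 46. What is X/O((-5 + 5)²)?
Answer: 1856088/23 ≈ 80700.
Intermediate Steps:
X = 3712176 (X = -1322*(-2808) = 3712176)
X/O((-5 + 5)²) = 3712176/46 = 3712176*(1/46) = 1856088/23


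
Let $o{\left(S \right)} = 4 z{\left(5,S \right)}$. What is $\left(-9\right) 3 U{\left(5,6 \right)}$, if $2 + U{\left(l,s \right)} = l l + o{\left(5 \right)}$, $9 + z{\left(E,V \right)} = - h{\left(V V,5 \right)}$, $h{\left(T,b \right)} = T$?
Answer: $3051$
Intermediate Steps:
$z{\left(E,V \right)} = -9 - V^{2}$ ($z{\left(E,V \right)} = -9 - V V = -9 - V^{2}$)
$o{\left(S \right)} = -36 - 4 S^{2}$ ($o{\left(S \right)} = 4 \left(-9 - S^{2}\right) = -36 - 4 S^{2}$)
$U{\left(l,s \right)} = -138 + l^{2}$ ($U{\left(l,s \right)} = -2 - \left(36 + 100 - l l\right) = -2 + \left(l^{2} - 136\right) = -2 + \left(-136 + l^{2}\right) = -138 + l^{2}$)
$\left(-9\right) 3 U{\left(5,6 \right)} = \left(-9\right) 3 \left(-138 + 5^{2}\right) = - 27 \left(-138 + 25\right) = \left(-27\right) \left(-113\right) = 3051$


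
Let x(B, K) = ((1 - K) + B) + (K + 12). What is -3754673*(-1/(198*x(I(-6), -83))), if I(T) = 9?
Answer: 3754673/4356 ≈ 861.95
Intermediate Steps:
x(B, K) = 13 + B (x(B, K) = (1 + B - K) + (12 + K) = 13 + B)
-3754673*(-1/(198*x(I(-6), -83))) = -3754673*(-1/(198*(13 + 9))) = -3754673/((-198*22)) = -3754673/(-4356) = -3754673*(-1/4356) = 3754673/4356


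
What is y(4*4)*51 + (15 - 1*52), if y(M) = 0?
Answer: -37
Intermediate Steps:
y(4*4)*51 + (15 - 1*52) = 0*51 + (15 - 1*52) = 0 + (15 - 52) = 0 - 37 = -37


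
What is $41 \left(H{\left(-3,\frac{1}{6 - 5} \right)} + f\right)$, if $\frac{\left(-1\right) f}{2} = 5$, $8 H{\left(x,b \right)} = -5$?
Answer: $- \frac{3485}{8} \approx -435.63$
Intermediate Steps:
$H{\left(x,b \right)} = - \frac{5}{8}$ ($H{\left(x,b \right)} = \frac{1}{8} \left(-5\right) = - \frac{5}{8}$)
$f = -10$ ($f = \left(-2\right) 5 = -10$)
$41 \left(H{\left(-3,\frac{1}{6 - 5} \right)} + f\right) = 41 \left(- \frac{5}{8} - 10\right) = 41 \left(- \frac{85}{8}\right) = - \frac{3485}{8}$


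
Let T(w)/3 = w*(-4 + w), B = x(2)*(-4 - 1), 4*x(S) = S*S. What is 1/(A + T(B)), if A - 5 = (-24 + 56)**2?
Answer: 1/1164 ≈ 0.00085911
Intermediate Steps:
x(S) = S**2/4 (x(S) = (S*S)/4 = S**2/4)
A = 1029 (A = 5 + (-24 + 56)**2 = 5 + 32**2 = 5 + 1024 = 1029)
B = -5 (B = ((1/4)*2**2)*(-4 - 1) = ((1/4)*4)*(-5) = 1*(-5) = -5)
T(w) = 3*w*(-4 + w) (T(w) = 3*(w*(-4 + w)) = 3*w*(-4 + w))
1/(A + T(B)) = 1/(1029 + 3*(-5)*(-4 - 5)) = 1/(1029 + 3*(-5)*(-9)) = 1/(1029 + 135) = 1/1164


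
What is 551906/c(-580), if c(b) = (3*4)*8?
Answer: 275953/48 ≈ 5749.0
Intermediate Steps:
c(b) = 96 (c(b) = 12*8 = 96)
551906/c(-580) = 551906/96 = 551906*(1/96) = 275953/48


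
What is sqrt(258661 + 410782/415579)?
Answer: sqrt(44672452867915079)/415579 ≈ 508.59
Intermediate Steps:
sqrt(258661 + 410782/415579) = sqrt(107494490501/415579) = sqrt(44672452867915079)/415579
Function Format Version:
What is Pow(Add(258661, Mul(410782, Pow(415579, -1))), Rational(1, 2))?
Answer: Mul(Rational(1, 415579), Pow(44672452867915079, Rational(1, 2))) ≈ 508.59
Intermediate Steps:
Pow(Add(258661, Mul(410782, Pow(415579, -1))), Rational(1, 2)) = Pow(Add(258661, Mul(410782, Rational(1, 415579))), Rational(1, 2)) = Pow(Add(258661, Rational(410782, 415579)), Rational(1, 2)) = Pow(Rational(107494490501, 415579), Rational(1, 2)) = Mul(Rational(1, 415579), Pow(44672452867915079, Rational(1, 2)))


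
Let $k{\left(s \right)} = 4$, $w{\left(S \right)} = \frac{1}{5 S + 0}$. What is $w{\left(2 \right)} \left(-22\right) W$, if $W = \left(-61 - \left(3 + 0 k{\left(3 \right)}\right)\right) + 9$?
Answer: $121$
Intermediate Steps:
$w{\left(S \right)} = \frac{1}{5 S}$
$W = -55$ ($W = \left(-61 + \left(0 \cdot 4 - 3\right)\right) + 9 = \left(-61 + \left(0 - 3\right)\right) + 9 = \left(-61 - 3\right) + 9 = -64 + 9 = -55$)
$w{\left(2 \right)} \left(-22\right) W = \frac{1}{5 \cdot 2} \left(-22\right) \left(-55\right) = \frac{1}{5} \cdot \frac{1}{2} \left(-22\right) \left(-55\right) = \frac{1}{10} \left(-22\right) \left(-55\right) = \left(- \frac{11}{5}\right) \left(-55\right) = 121$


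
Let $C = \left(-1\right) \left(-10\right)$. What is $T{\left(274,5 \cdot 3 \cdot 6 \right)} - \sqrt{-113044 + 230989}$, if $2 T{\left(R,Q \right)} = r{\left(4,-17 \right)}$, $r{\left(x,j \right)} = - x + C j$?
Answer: $-87 - 3 \sqrt{13105} \approx -430.43$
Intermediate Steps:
$C = 10$
$r{\left(x,j \right)} = - x + 10 j$
$T{\left(R,Q \right)} = -87$ ($T{\left(R,Q \right)} = \frac{\left(-1\right) 4 + 10 \left(-17\right)}{2} = \frac{-4 - 170}{2} = \frac{1}{2} \left(-174\right) = -87$)
$T{\left(274,5 \cdot 3 \cdot 6 \right)} - \sqrt{-113044 + 230989} = -87 - \sqrt{-113044 + 230989} = -87 - \sqrt{117945} = -87 - 3 \sqrt{13105}$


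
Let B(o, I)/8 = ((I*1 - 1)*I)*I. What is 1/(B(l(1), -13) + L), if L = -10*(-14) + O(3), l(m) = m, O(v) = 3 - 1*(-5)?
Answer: -1/18780 ≈ -5.3248e-5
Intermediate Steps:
O(v) = 8 (O(v) = 3 + 5 = 8)
L = 148 (L = -10*(-14) + 8 = 140 + 8 = 148)
B(o, I) = 8*I²*(-1 + I) (B(o, I) = 8*(((I*1 - 1)*I)*I) = 8*(((I - 1)*I)*I) = 8*(((-1 + I)*I)*I) = 8*((I*(-1 + I))*I) = 8*(I²*(-1 + I)) = 8*I²*(-1 + I))
1/(B(l(1), -13) + L) = 1/(8*(-13)²*(-1 - 13) + 148) = 1/(8*169*(-14) + 148) = 1/(-18928 + 148) = 1/(-18780) = -1/18780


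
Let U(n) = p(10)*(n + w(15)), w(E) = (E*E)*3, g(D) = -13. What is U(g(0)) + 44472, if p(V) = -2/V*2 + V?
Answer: 254136/5 ≈ 50827.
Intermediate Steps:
p(V) = V - 4/V (p(V) = -4/V + V = V - 4/V)
w(E) = 3*E² (w(E) = E²*3 = 3*E²)
U(n) = 6480 + 48*n/5 (U(n) = (10 - 4/10)*(n + 3*15²) = (10 - 4*⅒)*(n + 3*225) = (10 - ⅖)*(n + 675) = 48*(675 + n)/5 = 6480 + 48*n/5)
U(g(0)) + 44472 = (6480 + (48/5)*(-13)) + 44472 = (6480 - 624/5) + 44472 = 31776/5 + 44472 = 254136/5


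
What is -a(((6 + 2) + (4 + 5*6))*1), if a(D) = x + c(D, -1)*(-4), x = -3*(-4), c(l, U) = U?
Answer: -16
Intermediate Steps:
x = 12
a(D) = 16 (a(D) = 12 - 1*(-4) = 12 + 4 = 16)
-a(((6 + 2) + (4 + 5*6))*1) = -1*16 = -16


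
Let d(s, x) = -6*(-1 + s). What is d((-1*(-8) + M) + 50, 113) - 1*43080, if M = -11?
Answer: -43356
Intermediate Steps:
d(s, x) = 6 - 6*s
d((-1*(-8) + M) + 50, 113) - 1*43080 = (6 - 6*((-1*(-8) - 11) + 50)) - 1*43080 = (6 - 6*((8 - 11) + 50)) - 43080 = (6 - 6*(-3 + 50)) - 43080 = (6 - 6*47) - 43080 = (6 - 282) - 43080 = -276 - 43080 = -43356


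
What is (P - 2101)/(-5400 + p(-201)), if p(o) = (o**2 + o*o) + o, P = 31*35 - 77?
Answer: -1093/75201 ≈ -0.014534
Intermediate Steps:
P = 1008 (P = 1085 - 77 = 1008)
p(o) = o + 2*o**2 (p(o) = (o**2 + o**2) + o = 2*o**2 + o = o + 2*o**2)
(P - 2101)/(-5400 + p(-201)) = (1008 - 2101)/(-5400 - 201*(1 + 2*(-201))) = -1093/(-5400 - 201*(1 - 402)) = -1093/(-5400 - 201*(-401)) = -1093/(-5400 + 80601) = -1093/75201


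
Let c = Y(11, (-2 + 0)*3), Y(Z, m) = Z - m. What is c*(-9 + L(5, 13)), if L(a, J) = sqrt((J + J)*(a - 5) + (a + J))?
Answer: -153 + 51*sqrt(2) ≈ -80.875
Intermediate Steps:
c = 17 (c = 11 - (-2 + 0)*3 = 11 - (-2)*3 = 11 - 1*(-6) = 11 + 6 = 17)
L(a, J) = sqrt(J + a + 2*J*(-5 + a)) (L(a, J) = sqrt((2*J)*(-5 + a) + (J + a)) = sqrt(2*J*(-5 + a) + (J + a)) = sqrt(J + a + 2*J*(-5 + a)))
c*(-9 + L(5, 13)) = 17*(-9 + sqrt(5 - 9*13 + 2*13*5)) = 17*(-9 + sqrt(5 - 117 + 130)) = 17*(-9 + sqrt(18)) = 17*(-9 + 3*sqrt(2)) = -153 + 51*sqrt(2)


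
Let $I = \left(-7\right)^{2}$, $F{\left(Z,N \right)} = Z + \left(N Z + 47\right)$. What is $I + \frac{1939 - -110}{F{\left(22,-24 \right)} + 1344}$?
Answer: $\frac{15138}{295} \approx 51.315$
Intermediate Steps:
$F{\left(Z,N \right)} = 47 + Z + N Z$ ($F{\left(Z,N \right)} = Z + \left(47 + N Z\right) = 47 + Z + N Z$)
$I = 49$
$I + \frac{1939 - -110}{F{\left(22,-24 \right)} + 1344} = 49 + \frac{1939 - -110}{\left(47 + 22 - 528\right) + 1344} = 49 + \frac{1939 + 110}{\left(47 + 22 - 528\right) + 1344} = 49 + \frac{2049}{-459 + 1344} = 49 + \frac{2049}{885} = 49 + 2049 \cdot \frac{1}{885} = 49 + \frac{683}{295} = \frac{15138}{295}$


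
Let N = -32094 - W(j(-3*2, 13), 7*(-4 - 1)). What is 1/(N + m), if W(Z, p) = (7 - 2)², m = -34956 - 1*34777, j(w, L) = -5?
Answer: -1/101852 ≈ -9.8182e-6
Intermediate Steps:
m = -69733 (m = -34956 - 34777 = -69733)
W(Z, p) = 25 (W(Z, p) = 5² = 25)
N = -32119 (N = -32094 - 1*25 = -32094 - 25 = -32119)
1/(N + m) = 1/(-32119 - 69733) = 1/(-101852) = -1/101852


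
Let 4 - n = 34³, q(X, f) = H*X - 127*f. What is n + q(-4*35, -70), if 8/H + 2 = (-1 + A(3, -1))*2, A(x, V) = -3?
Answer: -30298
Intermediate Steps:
H = -⅘ (H = 8/(-2 + (-1 - 3)*2) = 8/(-2 - 4*2) = 8/(-2 - 8) = 8/(-10) = 8*(-⅒) = -⅘ ≈ -0.80000)
q(X, f) = -127*f - 4*X/5 (q(X, f) = -4*X/5 - 127*f = -127*f - 4*X/5)
n = -39300 (n = 4 - 1*34³ = 4 - 1*39304 = 4 - 39304 = -39300)
n + q(-4*35, -70) = -39300 + (-127*(-70) - (-16)*35/5) = -39300 + (8890 - ⅘*(-140)) = -39300 + (8890 + 112) = -39300 + 9002 = -30298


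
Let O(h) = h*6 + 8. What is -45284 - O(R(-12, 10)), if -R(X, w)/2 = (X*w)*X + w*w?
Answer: -26812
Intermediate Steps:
R(X, w) = -2*w² - 2*w*X² (R(X, w) = -2*((X*w)*X + w*w) = -2*(w*X² + w²) = -2*(w² + w*X²) = -2*w² - 2*w*X²)
O(h) = 8 + 6*h (O(h) = 6*h + 8 = 8 + 6*h)
-45284 - O(R(-12, 10)) = -45284 - (8 + 6*(-2*10*(10 + (-12)²))) = -45284 - (8 + 6*(-2*10*(10 + 144))) = -45284 - (8 + 6*(-2*10*154)) = -45284 - (8 + 6*(-3080)) = -45284 - (8 - 18480) = -45284 - 1*(-18472) = -45284 + 18472 = -26812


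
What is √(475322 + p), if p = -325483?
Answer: √149839 ≈ 387.09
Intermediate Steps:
√(475322 + p) = √(475322 - 325483) = √149839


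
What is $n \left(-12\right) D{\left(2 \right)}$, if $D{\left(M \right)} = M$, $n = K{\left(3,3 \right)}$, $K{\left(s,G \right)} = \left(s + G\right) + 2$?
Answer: $-192$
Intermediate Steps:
$K{\left(s,G \right)} = 2 + G + s$ ($K{\left(s,G \right)} = \left(G + s\right) + 2 = 2 + G + s$)
$n = 8$ ($n = 2 + 3 + 3 = 8$)
$n \left(-12\right) D{\left(2 \right)} = 8 \left(-12\right) 2 = \left(-96\right) 2 = -192$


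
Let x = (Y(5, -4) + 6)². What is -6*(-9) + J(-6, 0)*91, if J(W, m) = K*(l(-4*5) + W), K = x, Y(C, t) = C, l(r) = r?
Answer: -286232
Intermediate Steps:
x = 121 (x = (5 + 6)² = 11² = 121)
K = 121
J(W, m) = -2420 + 121*W (J(W, m) = 121*(-4*5 + W) = 121*(-20 + W) = -2420 + 121*W)
-6*(-9) + J(-6, 0)*91 = -6*(-9) + (-2420 + 121*(-6))*91 = 54 + (-2420 - 726)*91 = 54 - 3146*91 = 54 - 286286 = -286232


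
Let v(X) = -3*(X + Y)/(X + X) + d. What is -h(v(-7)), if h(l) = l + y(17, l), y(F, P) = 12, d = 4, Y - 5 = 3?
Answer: -227/14 ≈ -16.214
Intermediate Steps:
Y = 8 (Y = 5 + 3 = 8)
v(X) = 4 - 3*(8 + X)/(2*X) (v(X) = -3*(X + 8)/(X + X) + 4 = -3*(8 + X)/(2*X) + 4 = 4 - 3*(8 + X)/(2*X))
h(l) = 12 + l (h(l) = l + 12 = 12 + l)
-h(v(-7)) = -(12 + (5/2 - 12/(-7))) = -(12 + (5/2 - 12*(-1/7))) = -(12 + (5/2 + 12/7)) = -(12 + 59/14) = -1*227/14 = -227/14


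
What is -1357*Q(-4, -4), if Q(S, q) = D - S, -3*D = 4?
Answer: -10856/3 ≈ -3618.7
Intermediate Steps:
D = -4/3 (D = -1/3*4 = -4/3 ≈ -1.3333)
Q(S, q) = -4/3 - S
-1357*Q(-4, -4) = -1357*(-4/3 - 1*(-4)) = -1357*(-4/3 + 4) = -1357*8/3 = -10856/3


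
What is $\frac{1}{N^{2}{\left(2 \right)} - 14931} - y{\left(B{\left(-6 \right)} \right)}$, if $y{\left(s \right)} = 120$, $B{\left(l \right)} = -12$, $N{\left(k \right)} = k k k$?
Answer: $- \frac{1784041}{14867} \approx -120.0$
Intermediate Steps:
$N{\left(k \right)} = k^{3}$ ($N{\left(k \right)} = k^{2} k = k^{3}$)
$\frac{1}{N^{2}{\left(2 \right)} - 14931} - y{\left(B{\left(-6 \right)} \right)} = \frac{1}{\left(2^{3}\right)^{2} - 14931} - 120 = \frac{1}{8^{2} - 14931} - 120 = \frac{1}{64 - 14931} - 120 = \frac{1}{-14867} - 120 = - \frac{1}{14867} - 120 = - \frac{1784041}{14867}$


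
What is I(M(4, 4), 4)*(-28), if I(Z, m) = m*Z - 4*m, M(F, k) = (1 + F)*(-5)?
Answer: 3248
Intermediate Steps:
M(F, k) = -5 - 5*F
I(Z, m) = -4*m + Z*m (I(Z, m) = Z*m - 4*m = -4*m + Z*m)
I(M(4, 4), 4)*(-28) = (4*(-4 + (-5 - 5*4)))*(-28) = (4*(-4 + (-5 - 20)))*(-28) = (4*(-4 - 25))*(-28) = (4*(-29))*(-28) = -116*(-28) = 3248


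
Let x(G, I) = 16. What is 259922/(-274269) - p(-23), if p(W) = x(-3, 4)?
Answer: -4648226/274269 ≈ -16.948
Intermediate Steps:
p(W) = 16
259922/(-274269) - p(-23) = 259922/(-274269) - 1*16 = 259922*(-1/274269) - 16 = -259922/274269 - 16 = -4648226/274269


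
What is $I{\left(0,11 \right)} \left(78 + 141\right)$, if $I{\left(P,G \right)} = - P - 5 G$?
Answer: $-12045$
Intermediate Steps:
$I{\left(0,11 \right)} \left(78 + 141\right) = \left(\left(-1\right) 0 - 55\right) \left(78 + 141\right) = \left(0 - 55\right) 219 = \left(-55\right) 219 = -12045$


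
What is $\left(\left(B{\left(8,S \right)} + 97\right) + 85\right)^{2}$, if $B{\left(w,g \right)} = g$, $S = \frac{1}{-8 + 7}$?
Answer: $32761$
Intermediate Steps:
$S = -1$ ($S = \frac{1}{-1} = -1$)
$\left(\left(B{\left(8,S \right)} + 97\right) + 85\right)^{2} = \left(\left(-1 + 97\right) + 85\right)^{2} = \left(96 + 85\right)^{2} = 181^{2} = 32761$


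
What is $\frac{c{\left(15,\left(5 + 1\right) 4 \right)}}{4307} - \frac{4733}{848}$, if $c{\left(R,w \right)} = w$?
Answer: $- \frac{20364679}{3652336} \approx -5.5758$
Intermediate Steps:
$\frac{c{\left(15,\left(5 + 1\right) 4 \right)}}{4307} - \frac{4733}{848} = \frac{\left(5 + 1\right) 4}{4307} - \frac{4733}{848} = 6 \cdot 4 \cdot \frac{1}{4307} - \frac{4733}{848} = 24 \cdot \frac{1}{4307} - \frac{4733}{848} = \frac{24}{4307} - \frac{4733}{848} = - \frac{20364679}{3652336}$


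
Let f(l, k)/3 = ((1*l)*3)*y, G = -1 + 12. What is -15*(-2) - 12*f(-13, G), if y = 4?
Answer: 5646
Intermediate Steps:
G = 11
f(l, k) = 36*l (f(l, k) = 3*(((1*l)*3)*4) = 3*((l*3)*4) = 3*((3*l)*4) = 3*(12*l) = 36*l)
-15*(-2) - 12*f(-13, G) = -15*(-2) - 432*(-13) = 30 - 12*(-468) = 30 + 5616 = 5646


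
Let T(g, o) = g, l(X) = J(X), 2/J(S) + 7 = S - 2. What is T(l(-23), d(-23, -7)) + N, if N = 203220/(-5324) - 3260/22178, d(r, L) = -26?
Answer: -9063498259/236151344 ≈ -38.380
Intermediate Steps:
J(S) = 2/(-9 + S) (J(S) = 2/(-7 + (S - 2)) = 2/(-7 + (-2 + S)) = 2/(-9 + S))
l(X) = 2/(-9 + X)
N = -565546175/14759459 (N = 203220*(-1/5324) - 3260*1/22178 = -50805/1331 - 1630/11089 = -565546175/14759459 ≈ -38.318)
T(l(-23), d(-23, -7)) + N = 2/(-9 - 23) - 565546175/14759459 = 2/(-32) - 565546175/14759459 = 2*(-1/32) - 565546175/14759459 = -1/16 - 565546175/14759459 = -9063498259/236151344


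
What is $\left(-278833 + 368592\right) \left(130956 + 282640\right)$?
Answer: $37123963364$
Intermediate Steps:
$\left(-278833 + 368592\right) \left(130956 + 282640\right) = 89759 \cdot 413596 = 37123963364$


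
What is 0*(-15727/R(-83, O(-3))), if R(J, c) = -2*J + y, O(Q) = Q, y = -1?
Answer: 0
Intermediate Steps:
R(J, c) = -1 - 2*J (R(J, c) = -2*J - 1 = -1 - 2*J)
0*(-15727/R(-83, O(-3))) = 0*(-15727/(-1 - 2*(-83))) = 0*(-15727/(-1 + 166)) = 0*(-15727/165) = 0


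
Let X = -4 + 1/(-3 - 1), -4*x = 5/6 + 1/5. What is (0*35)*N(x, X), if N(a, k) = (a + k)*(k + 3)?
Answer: 0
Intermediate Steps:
x = -31/120 (x = -(5/6 + 1/5)/4 = -1/4*31/30 = -31/120 ≈ -0.25833)
X = -17/4 (X = -4 + 1/(-4) = -4 - 1/4 = -17/4 ≈ -4.2500)
N(a, k) = (3 + k)*(a + k) (N(a, k) = (a + k)*(3 + k) = (3 + k)*(a + k))
(0*35)*N(x, X) = (0*35)*((-17/4)**2 + 3*(-31/120) + 3*(-17/4) - 31/120*(-17/4)) = 0*(289/16 - 31/40 - 51/4 + 527/480) = 0*(541/96) = 0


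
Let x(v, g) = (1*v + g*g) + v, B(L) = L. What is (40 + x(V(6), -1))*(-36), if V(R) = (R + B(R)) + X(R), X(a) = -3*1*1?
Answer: -2124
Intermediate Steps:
X(a) = -3 (X(a) = -3*1 = -3)
V(R) = -3 + 2*R (V(R) = (R + R) - 3 = 2*R - 3 = -3 + 2*R)
x(v, g) = g**2 + 2*v (x(v, g) = (v + g**2) + v = g**2 + 2*v)
(40 + x(V(6), -1))*(-36) = (40 + ((-1)**2 + 2*(-3 + 2*6)))*(-36) = (40 + (1 + 2*(-3 + 12)))*(-36) = (40 + (1 + 2*9))*(-36) = (40 + (1 + 18))*(-36) = (40 + 19)*(-36) = 59*(-36) = -2124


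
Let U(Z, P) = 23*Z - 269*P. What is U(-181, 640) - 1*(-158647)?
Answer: -17676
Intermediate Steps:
U(Z, P) = -269*P + 23*Z
U(-181, 640) - 1*(-158647) = (-269*640 + 23*(-181)) - 1*(-158647) = (-172160 - 4163) + 158647 = -176323 + 158647 = -17676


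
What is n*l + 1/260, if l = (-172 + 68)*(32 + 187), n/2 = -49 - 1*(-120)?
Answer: -840889919/260 ≈ -3.2342e+6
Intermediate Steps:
n = 142 (n = 2*(-49 - 1*(-120)) = 2*(-49 + 120) = 2*71 = 142)
l = -22776 (l = -104*219 = -22776)
n*l + 1/260 = 142*(-22776) + 1/260 = -3234192 + 1/260 = -840889919/260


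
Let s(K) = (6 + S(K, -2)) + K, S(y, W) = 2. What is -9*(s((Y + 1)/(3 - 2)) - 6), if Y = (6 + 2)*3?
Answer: -243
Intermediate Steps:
Y = 24 (Y = 8*3 = 24)
s(K) = 8 + K (s(K) = (6 + 2) + K = 8 + K)
-9*(s((Y + 1)/(3 - 2)) - 6) = -9*((8 + (24 + 1)/(3 - 2)) - 6) = -9*((8 + 25/1) - 6) = -9*((8 + 25*1) - 6) = -9*((8 + 25) - 6) = -9*(33 - 6) = -9*27 = -243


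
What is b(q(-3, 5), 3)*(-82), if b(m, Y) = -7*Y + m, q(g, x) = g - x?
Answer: 2378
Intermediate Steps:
b(m, Y) = m - 7*Y
b(q(-3, 5), 3)*(-82) = ((-3 - 1*5) - 7*3)*(-82) = ((-3 - 5) - 21)*(-82) = (-8 - 21)*(-82) = -29*(-82) = 2378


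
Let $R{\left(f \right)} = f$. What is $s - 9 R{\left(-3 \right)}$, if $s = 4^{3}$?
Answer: $91$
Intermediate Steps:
$s = 64$
$s - 9 R{\left(-3 \right)} = 64 - -27 = 64 + 27 = 91$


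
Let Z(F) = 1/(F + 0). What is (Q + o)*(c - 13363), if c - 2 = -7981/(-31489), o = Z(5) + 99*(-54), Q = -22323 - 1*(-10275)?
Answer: 36589297463012/157445 ≈ 2.3239e+8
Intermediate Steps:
Q = -12048 (Q = -22323 + 10275 = -12048)
Z(F) = 1/F
o = -26729/5 (o = 1/5 + 99*(-54) = ⅕ - 5346 = -26729/5 ≈ -5345.8)
c = 70959/31489 (c = 2 - 7981/(-31489) = 2 - 7981*(-1/31489) = 2 + 7981/31489 = 70959/31489 ≈ 2.2535)
(Q + o)*(c - 13363) = (-12048 - 26729/5)*(70959/31489 - 13363) = -86969/5*(-420716548/31489) = 36589297463012/157445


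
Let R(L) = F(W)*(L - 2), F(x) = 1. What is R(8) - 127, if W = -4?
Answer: -121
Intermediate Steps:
R(L) = -2 + L (R(L) = 1*(L - 2) = 1*(-2 + L) = -2 + L)
R(8) - 127 = (-2 + 8) - 127 = 6 - 127 = -121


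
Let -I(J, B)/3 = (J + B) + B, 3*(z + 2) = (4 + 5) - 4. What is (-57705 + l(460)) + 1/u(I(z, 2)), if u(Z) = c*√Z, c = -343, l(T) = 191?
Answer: -57514 + I*√11/3773 ≈ -57514.0 + 0.00087904*I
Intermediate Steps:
z = -⅓ (z = -2 + ((4 + 5) - 4)/3 = -2 + (9 - 4)/3 = -2 + (⅓)*5 = -2 + 5/3 = -⅓ ≈ -0.33333)
I(J, B) = -6*B - 3*J (I(J, B) = -3*((J + B) + B) = -3*((B + J) + B) = -3*(J + 2*B) = -6*B - 3*J)
u(Z) = -343*√Z
(-57705 + l(460)) + 1/u(I(z, 2)) = (-57705 + 191) + 1/(-343*√(-6*2 - 3*(-⅓))) = -57514 + 1/(-343*√(-12 + 1)) = -57514 + 1/(-343*I*√11) = -57514 + I*√11/3773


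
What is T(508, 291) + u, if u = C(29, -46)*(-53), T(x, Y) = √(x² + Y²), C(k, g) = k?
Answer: -1537 + √342745 ≈ -951.56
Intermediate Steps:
T(x, Y) = √(Y² + x²)
u = -1537 (u = 29*(-53) = -1537)
T(508, 291) + u = √(291² + 508²) - 1537 = √(84681 + 258064) - 1537 = √342745 - 1537 = -1537 + √342745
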